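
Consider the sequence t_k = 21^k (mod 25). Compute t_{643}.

11

Computing terms: t_0 = 1,  t_1 = 21,  t_2 = 16,  t_3 = 11,  t_4 = 6,  t_5 = 1.
Since t_5 = t_0 = 1, the sequence is periodic with period 5.
(643 - 0) mod 5 = 3, so t_{643} = t_3 = 11.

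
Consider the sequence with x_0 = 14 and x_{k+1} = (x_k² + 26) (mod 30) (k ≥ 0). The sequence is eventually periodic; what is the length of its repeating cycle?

x_0 = 14; x_1 = 12; x_2 = 20; x_3 = 6; x_4 = 2; x_5 = 0; x_6 = 26; x_7 = 12.
Since x_7 = x_1 = 12, the sequence is eventually periodic: after a pre-period of length 1 it cycles with period 6.

6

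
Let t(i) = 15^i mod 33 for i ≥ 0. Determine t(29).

We have t(0) = 1; t(1) = 15; t(2) = 27; t(3) = 9; t(4) = 3; t(5) = 12; t(6) = 15.
Since t(6) = t(1) = 15, the sequence is eventually periodic: after a pre-period of length 1 it cycles with period 5.
For i ≥ 1, t(i) depends only on (i - 1) mod 5. (29 - 1) mod 5 = 3, so t(29) = t(4) = 3.

3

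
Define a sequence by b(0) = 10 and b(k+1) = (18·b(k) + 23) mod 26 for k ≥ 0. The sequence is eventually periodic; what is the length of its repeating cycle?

4

Listing terms: b(0) = 10; b(1) = 21; b(2) = 11; b(3) = 13; b(4) = 23; b(5) = 21.
Since b(5) = b(1) = 21, the sequence is eventually periodic: after a pre-period of length 1 it cycles with period 4.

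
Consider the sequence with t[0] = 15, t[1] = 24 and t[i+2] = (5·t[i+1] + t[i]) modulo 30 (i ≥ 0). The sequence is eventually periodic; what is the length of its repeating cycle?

6

We have t[0] = 15; t[1] = 24; t[2] = 15; t[3] = 9; t[4] = 0; t[5] = 9; t[6] = 15; t[7] = 24.
Since (t[6], t[7]) = (t[0], t[1]) = (15, 24) (two consecutive terms determine the rest), the sequence is periodic with period 6.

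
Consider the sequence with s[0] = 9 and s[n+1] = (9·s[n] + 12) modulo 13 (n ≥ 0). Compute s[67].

2

s[0] = 9, s[1] = 2, s[2] = 4, s[3] = 9.
Since s[3] = s[0] = 9, the sequence is periodic with period 3.
(67 - 0) mod 3 = 1, so s[67] = s[1] = 2.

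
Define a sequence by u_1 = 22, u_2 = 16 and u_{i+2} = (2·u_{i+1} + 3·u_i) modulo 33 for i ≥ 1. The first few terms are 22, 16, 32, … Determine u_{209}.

5

u_1 = 22,  u_2 = 16,  u_3 = 32,  u_4 = 13,  u_5 = 23,  u_6 = 19,  u_7 = 8,  u_8 = 7,  u_9 = 5,  u_{10} = 31,  u_{11} = 11,  u_{12} = 16,  u_{13} = 32.
Since (u_{12}, u_{13}) = (u_2, u_3) = (16, 32) (two consecutive terms determine the rest), the sequence is eventually periodic: after a pre-period of length 1 it cycles with period 10.
For i ≥ 2, u_i depends only on (i - 2) mod 10. (209 - 2) mod 10 = 7, so u_{209} = u_9 = 5.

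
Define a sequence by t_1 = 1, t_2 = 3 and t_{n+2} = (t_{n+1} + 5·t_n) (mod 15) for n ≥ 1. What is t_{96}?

13

t_1 = 1,  t_2 = 3,  t_3 = 8,  t_4 = 8,  t_5 = 3,  t_6 = 13,  t_7 = 13,  t_8 = 3,  t_9 = 8.
Since (t_8, t_9) = (t_2, t_3) = (3, 8) (two consecutive terms determine the rest), the sequence is eventually periodic: after a pre-period of length 1 it cycles with period 6.
For n ≥ 2, t_n depends only on (n - 2) mod 6. (96 - 2) mod 6 = 4, so t_{96} = t_6 = 13.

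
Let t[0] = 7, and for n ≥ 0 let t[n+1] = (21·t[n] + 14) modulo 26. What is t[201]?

5

t[0] = 7,  t[1] = 5,  t[2] = 15,  t[3] = 17,  t[4] = 7.
Since t[4] = t[0] = 7, the sequence is periodic with period 4.
So t[201] = t[0 + ((201-0) mod 4)] = t[1] = 5.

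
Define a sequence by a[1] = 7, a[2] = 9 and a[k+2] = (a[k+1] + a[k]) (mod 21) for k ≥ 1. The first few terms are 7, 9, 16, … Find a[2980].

a[1] = 7, a[2] = 9, a[3] = 16, a[4] = 4, a[5] = 20, a[6] = 3, a[7] = 2, a[8] = 5, a[9] = 7, a[10] = 12, a[11] = 19, a[12] = 10, a[13] = 8, a[14] = 18, a[15] = 5, a[16] = 2, a[17] = 7, a[18] = 9.
The sequence repeats with period 16.
So a[2980] = a[1 + ((2980-1) mod 16)] = a[4] = 4.

4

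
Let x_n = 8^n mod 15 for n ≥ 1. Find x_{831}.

2

Listing terms: x_1 = 8; x_2 = 4; x_3 = 2; x_4 = 1; x_5 = 8.
The sequence repeats with period 4.
So x_{831} = x_{1 + ((831-1) mod 4)} = x_3 = 2.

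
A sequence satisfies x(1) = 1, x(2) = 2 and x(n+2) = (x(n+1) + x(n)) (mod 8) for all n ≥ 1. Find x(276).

We have x(1) = 1,  x(2) = 2,  x(3) = 3,  x(4) = 5,  x(5) = 0,  x(6) = 5,  x(7) = 5,  x(8) = 2,  x(9) = 7,  x(10) = 1,  x(11) = 0,  x(12) = 1,  x(13) = 1,  x(14) = 2.
The sequence repeats with period 12.
(276 - 1) mod 12 = 11, so x(276) = x(12) = 1.

1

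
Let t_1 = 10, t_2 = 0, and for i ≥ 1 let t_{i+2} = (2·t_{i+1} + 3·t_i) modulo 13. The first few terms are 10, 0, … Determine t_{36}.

2

t_1 = 10, t_2 = 0, t_3 = 4, t_4 = 8, t_5 = 2, t_6 = 2, t_7 = 10, t_8 = 0.
Since (t_7, t_8) = (t_1, t_2) = (10, 0) (two consecutive terms determine the rest), the sequence is periodic with period 6.
(36 - 1) mod 6 = 5, so t_{36} = t_6 = 2.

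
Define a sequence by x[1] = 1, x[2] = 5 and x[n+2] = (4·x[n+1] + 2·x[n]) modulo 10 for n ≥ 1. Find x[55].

2

Listing terms: x[1] = 1,  x[2] = 5,  x[3] = 2,  x[4] = 8,  x[5] = 6,  x[6] = 0,  x[7] = 2,  x[8] = 8.
Since (x[7], x[8]) = (x[3], x[4]) = (2, 8) (two consecutive terms determine the rest), the sequence is eventually periodic: after a pre-period of length 2 it cycles with period 4.
For n ≥ 3, x[n] depends only on (n - 3) mod 4. (55 - 3) mod 4 = 0, so x[55] = x[3] = 2.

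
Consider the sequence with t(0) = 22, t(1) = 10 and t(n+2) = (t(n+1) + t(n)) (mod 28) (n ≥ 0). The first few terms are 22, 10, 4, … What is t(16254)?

6

Listing terms: t(0) = 22, t(1) = 10, t(2) = 4, t(3) = 14, t(4) = 18, t(5) = 4, t(6) = 22, t(7) = 26, t(8) = 20, t(9) = 18, t(10) = 10, t(11) = 0, t(12) = 10, t(13) = 10, t(14) = 20, t(15) = 2, t(16) = 22, t(17) = 24, t(18) = 18, t(19) = 14, t(20) = 4, t(21) = 18, t(22) = 22, t(23) = 12, t(24) = 6, t(25) = 18, t(26) = 24, t(27) = 14, t(28) = 10, t(29) = 24, t(30) = 6, t(31) = 2, t(32) = 8, t(33) = 10, t(34) = 18, t(35) = 0, t(36) = 18, t(37) = 18, t(38) = 8, t(39) = 26, t(40) = 6, t(41) = 4, t(42) = 10, t(43) = 14, t(44) = 24, t(45) = 10, t(46) = 6, t(47) = 16, t(48) = 22, t(49) = 10.
Since (t(48), t(49)) = (t(0), t(1)) = (22, 10) (two consecutive terms determine the rest), the sequence is periodic with period 48.
(16254 - 0) mod 48 = 30, so t(16254) = t(30) = 6.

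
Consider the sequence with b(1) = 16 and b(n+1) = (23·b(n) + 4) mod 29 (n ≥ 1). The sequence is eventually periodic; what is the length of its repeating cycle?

Listing terms: b(1) = 16, b(2) = 24, b(3) = 5, b(4) = 3, b(5) = 15, b(6) = 1, b(7) = 27, b(8) = 16.
Since b(8) = b(1) = 16, the sequence is periodic with period 7.

7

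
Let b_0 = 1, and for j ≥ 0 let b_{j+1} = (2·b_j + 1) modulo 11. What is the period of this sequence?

b_0 = 1, b_1 = 3, b_2 = 7, b_3 = 4, b_4 = 9, b_5 = 8, b_6 = 6, b_7 = 2, b_8 = 5, b_9 = 0, b_{10} = 1.
The sequence repeats with period 10.

10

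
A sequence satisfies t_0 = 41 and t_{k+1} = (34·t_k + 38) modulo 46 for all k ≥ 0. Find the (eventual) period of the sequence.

22

We have t_0 = 41,  t_1 = 6,  t_2 = 12,  t_3 = 32,  t_4 = 22,  t_5 = 4,  t_6 = 36,  t_7 = 20,  t_8 = 28,  t_9 = 24,  t_{10} = 26,  t_{11} = 2,  t_{12} = 14,  t_{13} = 8,  t_{14} = 34,  t_{15} = 44,  t_{16} = 16,  t_{17} = 30,  t_{18} = 0,  t_{19} = 38,  t_{20} = 42,  t_{21} = 40,  t_{22} = 18,  t_{23} = 6.
Since t_{23} = t_1 = 6, the sequence is eventually periodic: after a pre-period of length 1 it cycles with period 22.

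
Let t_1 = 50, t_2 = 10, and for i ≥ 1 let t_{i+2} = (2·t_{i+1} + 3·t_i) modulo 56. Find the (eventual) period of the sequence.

Computing terms: t_1 = 50, t_2 = 10, t_3 = 2, t_4 = 34, t_5 = 18, t_6 = 26, t_7 = 50, t_8 = 10.
The sequence repeats with period 6.

6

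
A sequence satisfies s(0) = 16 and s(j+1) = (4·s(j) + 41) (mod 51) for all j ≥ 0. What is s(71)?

32

We have s(0) = 16; s(1) = 3; s(2) = 2; s(3) = 49; s(4) = 33; s(5) = 20; s(6) = 19; s(7) = 15; s(8) = 50; s(9) = 37; s(10) = 36; s(11) = 32; s(12) = 16.
Since s(12) = s(0) = 16, the sequence is periodic with period 12.
(71 - 0) mod 12 = 11, so s(71) = s(11) = 32.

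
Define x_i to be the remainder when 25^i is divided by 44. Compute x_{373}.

Computing terms: x_0 = 1, x_1 = 25, x_2 = 9, x_3 = 5, x_4 = 37, x_5 = 1.
Since x_5 = x_0 = 1, the sequence is periodic with period 5.
So x_{373} = x_{0 + ((373-0) mod 5)} = x_3 = 5.

5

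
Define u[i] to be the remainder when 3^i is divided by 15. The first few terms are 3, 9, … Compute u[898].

u[1] = 3, u[2] = 9, u[3] = 12, u[4] = 6, u[5] = 3.
The sequence repeats with period 4.
(898 - 1) mod 4 = 1, so u[898] = u[2] = 9.

9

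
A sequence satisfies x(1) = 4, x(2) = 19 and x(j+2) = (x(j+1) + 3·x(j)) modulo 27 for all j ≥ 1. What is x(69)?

Computing terms: x(1) = 4, x(2) = 19, x(3) = 4, x(4) = 7, x(5) = 19, x(6) = 13, x(7) = 16, x(8) = 1, x(9) = 22, x(10) = 25, x(11) = 10, x(12) = 4, x(13) = 7.
Since (x(12), x(13)) = (x(3), x(4)) = (4, 7) (two consecutive terms determine the rest), the sequence is eventually periodic: after a pre-period of length 2 it cycles with period 9.
For j ≥ 3, x(j) depends only on (j - 3) mod 9. (69 - 3) mod 9 = 3, so x(69) = x(6) = 13.

13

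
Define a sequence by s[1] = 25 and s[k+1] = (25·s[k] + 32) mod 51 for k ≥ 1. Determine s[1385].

42

Listing terms: s[1] = 25,  s[2] = 45,  s[3] = 35,  s[4] = 40,  s[5] = 12,  s[6] = 26,  s[7] = 19,  s[8] = 48,  s[9] = 8,  s[10] = 28,  s[11] = 18,  s[12] = 23,  s[13] = 46,  s[14] = 9,  s[15] = 2,  s[16] = 31,  s[17] = 42,  s[18] = 11,  s[19] = 1,  s[20] = 6,  s[21] = 29,  s[22] = 43,  s[23] = 36,  s[24] = 14,  s[25] = 25.
Since s[25] = s[1] = 25, the sequence is periodic with period 24.
(1385 - 1) mod 24 = 16, so s[1385] = s[17] = 42.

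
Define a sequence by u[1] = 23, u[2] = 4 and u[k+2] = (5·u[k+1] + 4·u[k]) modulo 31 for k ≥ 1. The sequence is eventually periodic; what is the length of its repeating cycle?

30

Computing terms: u[1] = 23; u[2] = 4; u[3] = 19; u[4] = 18; u[5] = 11; u[6] = 3; u[7] = 28; u[8] = 28; u[9] = 4; u[10] = 8; u[11] = 25; u[12] = 2; u[13] = 17; u[14] = 0; u[15] = 6; u[16] = 30; u[17] = 19; u[18] = 29; u[19] = 4; u[20] = 12; u[21] = 14; u[22] = 25; u[23] = 26; u[24] = 13; u[25] = 14; u[26] = 29; u[27] = 15; u[28] = 5; u[29] = 23; u[30] = 11; u[31] = 23; u[32] = 4.
Since (u[31], u[32]) = (u[1], u[2]) = (23, 4) (two consecutive terms determine the rest), the sequence is periodic with period 30.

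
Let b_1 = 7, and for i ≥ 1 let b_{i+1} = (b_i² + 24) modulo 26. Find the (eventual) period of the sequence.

We have b_1 = 7, b_2 = 21, b_3 = 23, b_4 = 7.
Since b_4 = b_1 = 7, the sequence is periodic with period 3.

3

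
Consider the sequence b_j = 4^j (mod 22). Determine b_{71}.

4

We have b_1 = 4,  b_2 = 16,  b_3 = 20,  b_4 = 14,  b_5 = 12,  b_6 = 4.
The sequence repeats with period 5.
(71 - 1) mod 5 = 0, so b_{71} = b_1 = 4.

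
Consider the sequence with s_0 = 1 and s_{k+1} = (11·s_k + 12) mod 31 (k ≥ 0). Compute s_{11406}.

s_0 = 1, s_1 = 23, s_2 = 17, s_3 = 13, s_4 = 0, s_5 = 12, s_6 = 20, s_7 = 15, s_8 = 22, s_9 = 6, s_{10} = 16, s_{11} = 2, s_{12} = 3, s_{13} = 14, s_{14} = 11, s_{15} = 9, s_{16} = 18, s_{17} = 24, s_{18} = 28, s_{19} = 10, s_{20} = 29, s_{21} = 21, s_{22} = 26, s_{23} = 19, s_{24} = 4, s_{25} = 25, s_{26} = 8, s_{27} = 7, s_{28} = 27, s_{29} = 30, s_{30} = 1.
Since s_{30} = s_0 = 1, the sequence is periodic with period 30.
So s_{11406} = s_{0 + ((11406-0) mod 30)} = s_6 = 20.

20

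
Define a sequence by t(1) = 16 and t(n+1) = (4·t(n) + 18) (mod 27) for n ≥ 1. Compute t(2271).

Computing terms: t(1) = 16,  t(2) = 1,  t(3) = 22,  t(4) = 25,  t(5) = 10,  t(6) = 4,  t(7) = 7,  t(8) = 19,  t(9) = 13,  t(10) = 16.
The sequence repeats with period 9.
So t(2271) = t(1 + ((2271-1) mod 9)) = t(3) = 22.

22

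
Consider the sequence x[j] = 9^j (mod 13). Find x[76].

9

Listing terms: x[0] = 1, x[1] = 9, x[2] = 3, x[3] = 1.
Since x[3] = x[0] = 1, the sequence is periodic with period 3.
So x[76] = x[0 + ((76-0) mod 3)] = x[1] = 9.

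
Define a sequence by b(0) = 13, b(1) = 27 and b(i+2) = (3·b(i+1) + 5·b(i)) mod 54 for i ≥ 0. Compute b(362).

Computing terms: b(0) = 13; b(1) = 27; b(2) = 38; b(3) = 33; b(4) = 19; b(5) = 6; b(6) = 5; b(7) = 45; b(8) = 52; b(9) = 3; b(10) = 53; b(11) = 12; b(12) = 31; b(13) = 45; b(14) = 20; b(15) = 15; b(16) = 37; b(17) = 24; b(18) = 41; b(19) = 27; b(20) = 16; b(21) = 21; b(22) = 35; b(23) = 48; b(24) = 49; b(25) = 9; b(26) = 2; b(27) = 51; b(28) = 1; b(29) = 42; b(30) = 23; b(31) = 9; b(32) = 34; b(33) = 39; b(34) = 17; b(35) = 30; b(36) = 13; b(37) = 27.
The sequence repeats with period 36.
(362 - 0) mod 36 = 2, so b(362) = b(2) = 38.

38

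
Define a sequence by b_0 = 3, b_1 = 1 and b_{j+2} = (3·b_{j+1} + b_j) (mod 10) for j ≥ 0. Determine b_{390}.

7

We have b_0 = 3,  b_1 = 1,  b_2 = 6,  b_3 = 9,  b_4 = 3,  b_5 = 8,  b_6 = 7,  b_7 = 9,  b_8 = 4,  b_9 = 1,  b_{10} = 7,  b_{11} = 2,  b_{12} = 3,  b_{13} = 1.
The sequence repeats with period 12.
(390 - 0) mod 12 = 6, so b_{390} = b_6 = 7.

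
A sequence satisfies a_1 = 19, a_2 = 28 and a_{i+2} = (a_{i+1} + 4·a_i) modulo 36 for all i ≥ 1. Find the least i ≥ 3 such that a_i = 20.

Listing terms: a_1 = 19; a_2 = 28; a_3 = 32; a_4 = 0; a_5 = 20; a_6 = 20; a_7 = 28; a_8 = 0; a_9 = 4; a_{10} = 4; a_{11} = 20; a_{12} = 0; a_{13} = 8; a_{14} = 8; a_{15} = 4; a_{16} = 0; a_{17} = 16; a_{18} = 16; a_{19} = 8; a_{20} = 0; a_{21} = 32; a_{22} = 32; a_{23} = 16; a_{24} = 0; a_{25} = 28; a_{26} = 28; a_{27} = 32.
Since (a_{26}, a_{27}) = (a_2, a_3) = (28, 32) (two consecutive terms determine the rest), the sequence is eventually periodic: after a pre-period of length 1 it cycles with period 24.
The value 20 first appears (with i ≥ 3) at a_5.

5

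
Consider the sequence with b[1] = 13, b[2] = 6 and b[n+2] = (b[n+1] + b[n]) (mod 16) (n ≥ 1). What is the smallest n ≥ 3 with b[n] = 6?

8

b[1] = 13,  b[2] = 6,  b[3] = 3,  b[4] = 9,  b[5] = 12,  b[6] = 5,  b[7] = 1,  b[8] = 6,  b[9] = 7,  b[10] = 13,  b[11] = 4,  b[12] = 1,  b[13] = 5,  b[14] = 6,  b[15] = 11,  b[16] = 1,  b[17] = 12,  b[18] = 13,  b[19] = 9,  b[20] = 6,  b[21] = 15,  b[22] = 5,  b[23] = 4,  b[24] = 9,  b[25] = 13,  b[26] = 6.
The sequence repeats with period 24.
The value 6 first appears (with n ≥ 3) at b[8].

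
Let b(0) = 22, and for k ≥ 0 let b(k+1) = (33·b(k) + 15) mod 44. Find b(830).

4

b(0) = 22, b(1) = 37, b(2) = 4, b(3) = 15, b(4) = 26, b(5) = 37.
Since b(5) = b(1) = 37, the sequence is eventually periodic: after a pre-period of length 1 it cycles with period 4.
For k ≥ 1, b(k) depends only on (k - 1) mod 4. (830 - 1) mod 4 = 1, so b(830) = b(2) = 4.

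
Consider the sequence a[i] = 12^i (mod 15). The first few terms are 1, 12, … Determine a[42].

Listing terms: a[0] = 1; a[1] = 12; a[2] = 9; a[3] = 3; a[4] = 6; a[5] = 12.
Since a[5] = a[1] = 12, the sequence is eventually periodic: after a pre-period of length 1 it cycles with period 4.
For i ≥ 1, a[i] depends only on (i - 1) mod 4. (42 - 1) mod 4 = 1, so a[42] = a[2] = 9.

9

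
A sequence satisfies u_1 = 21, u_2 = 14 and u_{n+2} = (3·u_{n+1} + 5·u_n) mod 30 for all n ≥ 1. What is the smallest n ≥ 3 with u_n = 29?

6

u_1 = 21,  u_2 = 14,  u_3 = 27,  u_4 = 1,  u_5 = 18,  u_6 = 29,  u_7 = 27,  u_8 = 16,  u_9 = 3,  u_{10} = 29,  u_{11} = 12,  u_{12} = 1,  u_{13} = 3,  u_{14} = 14,  u_{15} = 27.
Since (u_{14}, u_{15}) = (u_2, u_3) = (14, 27) (two consecutive terms determine the rest), the sequence is eventually periodic: after a pre-period of length 1 it cycles with period 12.
The value 29 first appears (with n ≥ 3) at u_6.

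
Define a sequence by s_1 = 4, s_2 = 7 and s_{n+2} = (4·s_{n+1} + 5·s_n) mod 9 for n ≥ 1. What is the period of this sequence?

We have s_1 = 4; s_2 = 7; s_3 = 3; s_4 = 2; s_5 = 5; s_6 = 3; s_7 = 1; s_8 = 1; s_9 = 0; s_{10} = 5; s_{11} = 2; s_{12} = 6; s_{13} = 7; s_{14} = 4; s_{15} = 6; s_{16} = 8; s_{17} = 8; s_{18} = 0; s_{19} = 4; s_{20} = 7.
The sequence repeats with period 18.

18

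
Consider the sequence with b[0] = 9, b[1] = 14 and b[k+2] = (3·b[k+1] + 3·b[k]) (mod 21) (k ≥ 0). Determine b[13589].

15

Listing terms: b[0] = 9, b[1] = 14, b[2] = 6, b[3] = 18, b[4] = 9, b[5] = 18, b[6] = 18, b[7] = 3, b[8] = 0, b[9] = 9, b[10] = 6, b[11] = 3, b[12] = 6, b[13] = 6, b[14] = 15, b[15] = 0, b[16] = 3, b[17] = 9, b[18] = 15, b[19] = 9, b[20] = 9, b[21] = 12, b[22] = 0, b[23] = 15, b[24] = 3, b[25] = 12, b[26] = 3, b[27] = 3, b[28] = 18, b[29] = 0, b[30] = 12, b[31] = 15, b[32] = 18, b[33] = 15, b[34] = 15, b[35] = 6, b[36] = 0, b[37] = 18, b[38] = 12, b[39] = 6, b[40] = 12, b[41] = 12, b[42] = 9, b[43] = 0, b[44] = 6, b[45] = 18.
Since (b[44], b[45]) = (b[2], b[3]) = (6, 18) (two consecutive terms determine the rest), the sequence is eventually periodic: after a pre-period of length 2 it cycles with period 42.
For k ≥ 2, b[k] depends only on (k - 2) mod 42. (13589 - 2) mod 42 = 21, so b[13589] = b[23] = 15.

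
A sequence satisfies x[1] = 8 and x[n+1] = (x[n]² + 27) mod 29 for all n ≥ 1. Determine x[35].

14

We have x[1] = 8,  x[2] = 4,  x[3] = 14,  x[4] = 20,  x[5] = 21,  x[6] = 4.
Since x[6] = x[2] = 4, the sequence is eventually periodic: after a pre-period of length 1 it cycles with period 4.
For n ≥ 2, x[n] depends only on (n - 2) mod 4. (35 - 2) mod 4 = 1, so x[35] = x[3] = 14.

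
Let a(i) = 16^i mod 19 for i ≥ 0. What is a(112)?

5

Listing terms: a(0) = 1,  a(1) = 16,  a(2) = 9,  a(3) = 11,  a(4) = 5,  a(5) = 4,  a(6) = 7,  a(7) = 17,  a(8) = 6,  a(9) = 1.
The sequence repeats with period 9.
So a(112) = a(0 + ((112-0) mod 9)) = a(4) = 5.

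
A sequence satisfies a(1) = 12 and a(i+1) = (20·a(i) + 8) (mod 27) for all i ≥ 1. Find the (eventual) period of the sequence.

18

We have a(1) = 12, a(2) = 5, a(3) = 0, a(4) = 8, a(5) = 6, a(6) = 20, a(7) = 3, a(8) = 14, a(9) = 18, a(10) = 17, a(11) = 24, a(12) = 2, a(13) = 21, a(14) = 23, a(15) = 9, a(16) = 26, a(17) = 15, a(18) = 11, a(19) = 12.
Since a(19) = a(1) = 12, the sequence is periodic with period 18.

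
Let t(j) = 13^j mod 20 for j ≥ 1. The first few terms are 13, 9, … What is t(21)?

Computing terms: t(1) = 13,  t(2) = 9,  t(3) = 17,  t(4) = 1,  t(5) = 13.
Since t(5) = t(1) = 13, the sequence is periodic with period 4.
So t(21) = t(1 + ((21-1) mod 4)) = t(1) = 13.

13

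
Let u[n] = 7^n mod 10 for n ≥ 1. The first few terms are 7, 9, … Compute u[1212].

We have u[1] = 7,  u[2] = 9,  u[3] = 3,  u[4] = 1,  u[5] = 7.
The sequence repeats with period 4.
(1212 - 1) mod 4 = 3, so u[1212] = u[4] = 1.

1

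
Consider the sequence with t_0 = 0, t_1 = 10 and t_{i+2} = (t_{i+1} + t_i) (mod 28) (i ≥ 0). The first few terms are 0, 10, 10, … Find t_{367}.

10

Computing terms: t_0 = 0; t_1 = 10; t_2 = 10; t_3 = 20; t_4 = 2; t_5 = 22; t_6 = 24; t_7 = 18; t_8 = 14; t_9 = 4; t_{10} = 18; t_{11} = 22; t_{12} = 12; t_{13} = 6; t_{14} = 18; t_{15} = 24; t_{16} = 14; t_{17} = 10; t_{18} = 24; t_{19} = 6; t_{20} = 2; t_{21} = 8; t_{22} = 10; t_{23} = 18; t_{24} = 0; t_{25} = 18; t_{26} = 18; t_{27} = 8; t_{28} = 26; t_{29} = 6; t_{30} = 4; t_{31} = 10; t_{32} = 14; t_{33} = 24; t_{34} = 10; t_{35} = 6; t_{36} = 16; t_{37} = 22; t_{38} = 10; t_{39} = 4; t_{40} = 14; t_{41} = 18; t_{42} = 4; t_{43} = 22; t_{44} = 26; t_{45} = 20; t_{46} = 18; t_{47} = 10; t_{48} = 0; t_{49} = 10.
Since (t_{48}, t_{49}) = (t_0, t_1) = (0, 10) (two consecutive terms determine the rest), the sequence is periodic with period 48.
(367 - 0) mod 48 = 31, so t_{367} = t_{31} = 10.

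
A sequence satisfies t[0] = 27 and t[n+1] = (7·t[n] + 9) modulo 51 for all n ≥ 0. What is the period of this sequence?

16

Computing terms: t[0] = 27; t[1] = 45; t[2] = 18; t[3] = 33; t[4] = 36; t[5] = 6; t[6] = 0; t[7] = 9; t[8] = 21; t[9] = 3; t[10] = 30; t[11] = 15; t[12] = 12; t[13] = 42; t[14] = 48; t[15] = 39; t[16] = 27.
Since t[16] = t[0] = 27, the sequence is periodic with period 16.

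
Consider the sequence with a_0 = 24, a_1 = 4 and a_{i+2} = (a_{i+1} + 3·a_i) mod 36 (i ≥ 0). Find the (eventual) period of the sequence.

3

We have a_0 = 24, a_1 = 4, a_2 = 4, a_3 = 16, a_4 = 28, a_5 = 4, a_6 = 16.
Since (a_5, a_6) = (a_2, a_3) = (4, 16) (two consecutive terms determine the rest), the sequence is eventually periodic: after a pre-period of length 2 it cycles with period 3.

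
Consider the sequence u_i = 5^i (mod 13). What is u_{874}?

12

Computing terms: u_1 = 5,  u_2 = 12,  u_3 = 8,  u_4 = 1,  u_5 = 5.
The sequence repeats with period 4.
(874 - 1) mod 4 = 1, so u_{874} = u_2 = 12.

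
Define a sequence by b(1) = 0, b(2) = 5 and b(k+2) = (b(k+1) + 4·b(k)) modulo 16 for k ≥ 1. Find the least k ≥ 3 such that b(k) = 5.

Computing terms: b(1) = 0,  b(2) = 5,  b(3) = 5,  b(4) = 9,  b(5) = 13,  b(6) = 1,  b(7) = 5,  b(8) = 9.
Since (b(7), b(8)) = (b(3), b(4)) = (5, 9) (two consecutive terms determine the rest), the sequence is eventually periodic: after a pre-period of length 2 it cycles with period 4.
The value 5 first appears (with k ≥ 3) at b(3).

3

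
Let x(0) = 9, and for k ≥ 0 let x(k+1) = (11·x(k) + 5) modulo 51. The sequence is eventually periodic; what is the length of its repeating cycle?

Listing terms: x(0) = 9, x(1) = 2, x(2) = 27, x(3) = 47, x(4) = 12, x(5) = 35, x(6) = 33, x(7) = 11, x(8) = 24, x(9) = 14, x(10) = 6, x(11) = 20, x(12) = 21, x(13) = 32, x(14) = 0, x(15) = 5, x(16) = 9.
Since x(16) = x(0) = 9, the sequence is periodic with period 16.

16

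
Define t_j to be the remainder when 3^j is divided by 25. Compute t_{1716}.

21

We have t_1 = 3,  t_2 = 9,  t_3 = 2,  t_4 = 6,  t_5 = 18,  t_6 = 4,  t_7 = 12,  t_8 = 11,  t_9 = 8,  t_{10} = 24,  t_{11} = 22,  t_{12} = 16,  t_{13} = 23,  t_{14} = 19,  t_{15} = 7,  t_{16} = 21,  t_{17} = 13,  t_{18} = 14,  t_{19} = 17,  t_{20} = 1,  t_{21} = 3.
The sequence repeats with period 20.
(1716 - 1) mod 20 = 15, so t_{1716} = t_{16} = 21.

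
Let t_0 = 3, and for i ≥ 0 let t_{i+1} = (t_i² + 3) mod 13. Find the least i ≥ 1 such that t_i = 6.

Listing terms: t_0 = 3,  t_1 = 12,  t_2 = 4,  t_3 = 6,  t_4 = 0,  t_5 = 3.
Since t_5 = t_0 = 3, the sequence is periodic with period 5.
The value 6 first appears (with i ≥ 1) at t_3.

3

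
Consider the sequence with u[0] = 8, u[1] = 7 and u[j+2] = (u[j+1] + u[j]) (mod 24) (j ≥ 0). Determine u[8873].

19

Listing terms: u[0] = 8, u[1] = 7, u[2] = 15, u[3] = 22, u[4] = 13, u[5] = 11, u[6] = 0, u[7] = 11, u[8] = 11, u[9] = 22, u[10] = 9, u[11] = 7, u[12] = 16, u[13] = 23, u[14] = 15, u[15] = 14, u[16] = 5, u[17] = 19, u[18] = 0, u[19] = 19, u[20] = 19, u[21] = 14, u[22] = 9, u[23] = 23, u[24] = 8, u[25] = 7.
Since (u[24], u[25]) = (u[0], u[1]) = (8, 7) (two consecutive terms determine the rest), the sequence is periodic with period 24.
So u[8873] = u[0 + ((8873-0) mod 24)] = u[17] = 19.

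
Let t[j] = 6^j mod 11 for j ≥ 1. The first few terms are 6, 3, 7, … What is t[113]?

t[1] = 6, t[2] = 3, t[3] = 7, t[4] = 9, t[5] = 10, t[6] = 5, t[7] = 8, t[8] = 4, t[9] = 2, t[10] = 1, t[11] = 6.
The sequence repeats with period 10.
So t[113] = t[1 + ((113-1) mod 10)] = t[3] = 7.

7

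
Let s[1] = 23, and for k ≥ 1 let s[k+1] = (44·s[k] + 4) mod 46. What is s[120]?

40

s[1] = 23; s[2] = 4; s[3] = 42; s[4] = 12; s[5] = 26; s[6] = 44; s[7] = 8; s[8] = 34; s[9] = 28; s[10] = 40; s[11] = 16; s[12] = 18; s[13] = 14; s[14] = 22; s[15] = 6; s[16] = 38; s[17] = 20; s[18] = 10; s[19] = 30; s[20] = 36; s[21] = 24; s[22] = 2; s[23] = 0; s[24] = 4.
Since s[24] = s[2] = 4, the sequence is eventually periodic: after a pre-period of length 1 it cycles with period 22.
For k ≥ 2, s[k] depends only on (k - 2) mod 22. (120 - 2) mod 22 = 8, so s[120] = s[10] = 40.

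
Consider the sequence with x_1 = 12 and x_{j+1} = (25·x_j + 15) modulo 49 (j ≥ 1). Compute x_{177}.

Listing terms: x_1 = 12, x_2 = 21, x_3 = 1, x_4 = 40, x_5 = 35, x_6 = 8, x_7 = 19, x_8 = 0, x_9 = 15, x_{10} = 47, x_{11} = 14, x_{12} = 22, x_{13} = 26, x_{14} = 28, x_{15} = 29, x_{16} = 5, x_{17} = 42, x_{18} = 36, x_{19} = 33, x_{20} = 7, x_{21} = 43, x_{22} = 12.
Since x_{22} = x_1 = 12, the sequence is periodic with period 21.
So x_{177} = x_{1 + ((177-1) mod 21)} = x_9 = 15.

15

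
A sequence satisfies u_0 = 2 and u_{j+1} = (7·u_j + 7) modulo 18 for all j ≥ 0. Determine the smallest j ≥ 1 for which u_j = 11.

9

Listing terms: u_0 = 2; u_1 = 3; u_2 = 10; u_3 = 5; u_4 = 6; u_5 = 13; u_6 = 8; u_7 = 9; u_8 = 16; u_9 = 11; u_{10} = 12; u_{11} = 1; u_{12} = 14; u_{13} = 15; u_{14} = 4; u_{15} = 17; u_{16} = 0; u_{17} = 7; u_{18} = 2.
The sequence repeats with period 18.
The value 11 first appears (with j ≥ 1) at u_9.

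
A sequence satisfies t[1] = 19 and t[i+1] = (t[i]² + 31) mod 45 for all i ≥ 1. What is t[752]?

32

t[1] = 19; t[2] = 32; t[3] = 20; t[4] = 26; t[5] = 32.
Since t[5] = t[2] = 32, the sequence is eventually periodic: after a pre-period of length 1 it cycles with period 3.
For i ≥ 2, t[i] depends only on (i - 2) mod 3. (752 - 2) mod 3 = 0, so t[752] = t[2] = 32.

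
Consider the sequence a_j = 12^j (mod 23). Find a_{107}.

We have a_1 = 12,  a_2 = 6,  a_3 = 3,  a_4 = 13,  a_5 = 18,  a_6 = 9,  a_7 = 16,  a_8 = 8,  a_9 = 4,  a_{10} = 2,  a_{11} = 1,  a_{12} = 12.
The sequence repeats with period 11.
So a_{107} = a_{1 + ((107-1) mod 11)} = a_8 = 8.

8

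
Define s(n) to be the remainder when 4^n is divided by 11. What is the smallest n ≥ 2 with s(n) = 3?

4

Computing terms: s(1) = 4, s(2) = 5, s(3) = 9, s(4) = 3, s(5) = 1, s(6) = 4.
Since s(6) = s(1) = 4, the sequence is periodic with period 5.
The value 3 first appears (with n ≥ 2) at s(4).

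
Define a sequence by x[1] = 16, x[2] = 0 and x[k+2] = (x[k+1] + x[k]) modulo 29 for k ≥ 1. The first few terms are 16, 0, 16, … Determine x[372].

12

Computing terms: x[1] = 16,  x[2] = 0,  x[3] = 16,  x[4] = 16,  x[5] = 3,  x[6] = 19,  x[7] = 22,  x[8] = 12,  x[9] = 5,  x[10] = 17,  x[11] = 22,  x[12] = 10,  x[13] = 3,  x[14] = 13,  x[15] = 16,  x[16] = 0.
The sequence repeats with period 14.
So x[372] = x[1 + ((372-1) mod 14)] = x[8] = 12.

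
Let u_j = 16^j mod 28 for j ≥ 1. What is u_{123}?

Listing terms: u_1 = 16,  u_2 = 4,  u_3 = 8,  u_4 = 16.
The sequence repeats with period 3.
So u_{123} = u_{1 + ((123-1) mod 3)} = u_3 = 8.

8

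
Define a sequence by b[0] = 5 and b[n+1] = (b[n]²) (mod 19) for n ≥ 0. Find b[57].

b[0] = 5,  b[1] = 6,  b[2] = 17,  b[3] = 4,  b[4] = 16,  b[5] = 9,  b[6] = 5.
Since b[6] = b[0] = 5, the sequence is periodic with period 6.
(57 - 0) mod 6 = 3, so b[57] = b[3] = 4.

4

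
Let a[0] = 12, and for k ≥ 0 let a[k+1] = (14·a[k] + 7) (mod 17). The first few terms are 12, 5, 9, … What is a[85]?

a[0] = 12,  a[1] = 5,  a[2] = 9,  a[3] = 14,  a[4] = 16,  a[5] = 10,  a[6] = 11,  a[7] = 8,  a[8] = 0,  a[9] = 7,  a[10] = 3,  a[11] = 15,  a[12] = 13,  a[13] = 2,  a[14] = 1,  a[15] = 4,  a[16] = 12.
Since a[16] = a[0] = 12, the sequence is periodic with period 16.
So a[85] = a[0 + ((85-0) mod 16)] = a[5] = 10.

10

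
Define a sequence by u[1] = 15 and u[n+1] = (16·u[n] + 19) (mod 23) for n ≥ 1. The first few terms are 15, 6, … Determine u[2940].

Computing terms: u[1] = 15, u[2] = 6, u[3] = 0, u[4] = 19, u[5] = 1, u[6] = 12, u[7] = 4, u[8] = 14, u[9] = 13, u[10] = 20, u[11] = 17, u[12] = 15.
The sequence repeats with period 11.
So u[2940] = u[1 + ((2940-1) mod 11)] = u[3] = 0.

0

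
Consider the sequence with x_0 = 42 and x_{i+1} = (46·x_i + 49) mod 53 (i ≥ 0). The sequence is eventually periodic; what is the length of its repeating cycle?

x_0 = 42, x_1 = 20, x_2 = 15, x_3 = 50, x_4 = 17, x_5 = 36, x_6 = 9, x_7 = 39, x_8 = 41, x_9 = 27, x_{10} = 19, x_{11} = 22, x_{12} = 1, x_{13} = 42.
The sequence repeats with period 13.

13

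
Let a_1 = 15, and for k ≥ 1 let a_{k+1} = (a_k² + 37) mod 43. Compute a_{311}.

10

Computing terms: a_1 = 15; a_2 = 4; a_3 = 10; a_4 = 8; a_5 = 15.
Since a_5 = a_1 = 15, the sequence is periodic with period 4.
So a_{311} = a_{1 + ((311-1) mod 4)} = a_3 = 10.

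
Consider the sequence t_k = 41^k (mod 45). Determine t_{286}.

t_1 = 41, t_2 = 16, t_3 = 26, t_4 = 31, t_5 = 11, t_6 = 1, t_7 = 41.
The sequence repeats with period 6.
So t_{286} = t_{1 + ((286-1) mod 6)} = t_4 = 31.

31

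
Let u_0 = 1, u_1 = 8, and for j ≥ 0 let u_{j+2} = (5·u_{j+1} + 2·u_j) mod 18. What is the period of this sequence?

3

Listing terms: u_0 = 1, u_1 = 8, u_2 = 6, u_3 = 10, u_4 = 8, u_5 = 6.
Since (u_4, u_5) = (u_1, u_2) = (8, 6) (two consecutive terms determine the rest), the sequence is eventually periodic: after a pre-period of length 1 it cycles with period 3.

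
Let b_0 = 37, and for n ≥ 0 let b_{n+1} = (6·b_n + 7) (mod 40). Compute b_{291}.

Computing terms: b_0 = 37, b_1 = 29, b_2 = 21, b_3 = 13, b_4 = 5, b_5 = 37.
The sequence repeats with period 5.
(291 - 0) mod 5 = 1, so b_{291} = b_1 = 29.

29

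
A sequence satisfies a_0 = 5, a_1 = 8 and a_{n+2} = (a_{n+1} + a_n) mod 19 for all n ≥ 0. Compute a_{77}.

We have a_0 = 5; a_1 = 8; a_2 = 13; a_3 = 2; a_4 = 15; a_5 = 17; a_6 = 13; a_7 = 11; a_8 = 5; a_9 = 16; a_{10} = 2; a_{11} = 18; a_{12} = 1; a_{13} = 0; a_{14} = 1; a_{15} = 1; a_{16} = 2; a_{17} = 3; a_{18} = 5; a_{19} = 8.
The sequence repeats with period 18.
(77 - 0) mod 18 = 5, so a_{77} = a_5 = 17.

17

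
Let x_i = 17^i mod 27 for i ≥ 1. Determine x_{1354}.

Computing terms: x_1 = 17,  x_2 = 19,  x_3 = 26,  x_4 = 10,  x_5 = 8,  x_6 = 1,  x_7 = 17.
Since x_7 = x_1 = 17, the sequence is periodic with period 6.
(1354 - 1) mod 6 = 3, so x_{1354} = x_4 = 10.

10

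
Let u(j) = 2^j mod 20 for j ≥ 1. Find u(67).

8

We have u(1) = 2,  u(2) = 4,  u(3) = 8,  u(4) = 16,  u(5) = 12,  u(6) = 4.
Since u(6) = u(2) = 4, the sequence is eventually periodic: after a pre-period of length 1 it cycles with period 4.
For j ≥ 2, u(j) depends only on (j - 2) mod 4. (67 - 2) mod 4 = 1, so u(67) = u(3) = 8.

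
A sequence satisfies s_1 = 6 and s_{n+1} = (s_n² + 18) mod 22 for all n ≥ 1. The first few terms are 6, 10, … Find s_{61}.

s_1 = 6,  s_2 = 10,  s_3 = 8,  s_4 = 16,  s_5 = 10.
Since s_5 = s_2 = 10, the sequence is eventually periodic: after a pre-period of length 1 it cycles with period 3.
For n ≥ 2, s_n depends only on (n - 2) mod 3. (61 - 2) mod 3 = 2, so s_{61} = s_4 = 16.

16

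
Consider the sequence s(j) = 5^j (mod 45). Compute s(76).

We have s(0) = 1; s(1) = 5; s(2) = 25; s(3) = 35; s(4) = 40; s(5) = 20; s(6) = 10; s(7) = 5.
Since s(7) = s(1) = 5, the sequence is eventually periodic: after a pre-period of length 1 it cycles with period 6.
For j ≥ 1, s(j) depends only on (j - 1) mod 6. (76 - 1) mod 6 = 3, so s(76) = s(4) = 40.

40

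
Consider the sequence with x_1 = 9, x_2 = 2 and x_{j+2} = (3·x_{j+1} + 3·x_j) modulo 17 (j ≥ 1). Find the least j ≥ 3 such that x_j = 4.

8

Computing terms: x_1 = 9; x_2 = 2; x_3 = 16; x_4 = 3; x_5 = 6; x_6 = 10; x_7 = 14; x_8 = 4; x_9 = 3; x_{10} = 4; x_{11} = 4; x_{12} = 7; x_{13} = 16; x_{14} = 1; x_{15} = 0; x_{16} = 3; x_{17} = 9; x_{18} = 2.
Since (x_{17}, x_{18}) = (x_1, x_2) = (9, 2) (two consecutive terms determine the rest), the sequence is periodic with period 16.
The value 4 first appears (with j ≥ 3) at x_8.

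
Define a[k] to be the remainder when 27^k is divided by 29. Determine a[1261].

27

Listing terms: a[0] = 1, a[1] = 27, a[2] = 4, a[3] = 21, a[4] = 16, a[5] = 26, a[6] = 6, a[7] = 17, a[8] = 24, a[9] = 10, a[10] = 9, a[11] = 11, a[12] = 7, a[13] = 15, a[14] = 28, a[15] = 2, a[16] = 25, a[17] = 8, a[18] = 13, a[19] = 3, a[20] = 23, a[21] = 12, a[22] = 5, a[23] = 19, a[24] = 20, a[25] = 18, a[26] = 22, a[27] = 14, a[28] = 1.
Since a[28] = a[0] = 1, the sequence is periodic with period 28.
So a[1261] = a[0 + ((1261-0) mod 28)] = a[1] = 27.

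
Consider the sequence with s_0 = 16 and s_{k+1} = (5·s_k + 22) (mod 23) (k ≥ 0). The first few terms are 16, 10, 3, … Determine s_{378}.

s_0 = 16,  s_1 = 10,  s_2 = 3,  s_3 = 14,  s_4 = 0,  s_5 = 22,  s_6 = 17,  s_7 = 15,  s_8 = 5,  s_9 = 1,  s_{10} = 4,  s_{11} = 19,  s_{12} = 2,  s_{13} = 9,  s_{14} = 21,  s_{15} = 12,  s_{16} = 13,  s_{17} = 18,  s_{18} = 20,  s_{19} = 7,  s_{20} = 11,  s_{21} = 8,  s_{22} = 16.
The sequence repeats with period 22.
So s_{378} = s_{0 + ((378-0) mod 22)} = s_4 = 0.

0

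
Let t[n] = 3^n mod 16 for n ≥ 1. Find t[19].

11

We have t[1] = 3,  t[2] = 9,  t[3] = 11,  t[4] = 1,  t[5] = 3.
Since t[5] = t[1] = 3, the sequence is periodic with period 4.
(19 - 1) mod 4 = 2, so t[19] = t[3] = 11.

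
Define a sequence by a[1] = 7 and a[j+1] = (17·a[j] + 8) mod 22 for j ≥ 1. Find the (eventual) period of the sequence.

Computing terms: a[1] = 7, a[2] = 17, a[3] = 11, a[4] = 19, a[5] = 1, a[6] = 3, a[7] = 15, a[8] = 21, a[9] = 13, a[10] = 9, a[11] = 7.
Since a[11] = a[1] = 7, the sequence is periodic with period 10.

10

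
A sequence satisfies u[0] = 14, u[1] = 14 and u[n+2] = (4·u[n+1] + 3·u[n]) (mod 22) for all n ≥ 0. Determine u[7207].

10

u[0] = 14; u[1] = 14; u[2] = 10; u[3] = 16; u[4] = 6; u[5] = 6; u[6] = 20; u[7] = 10; u[8] = 12; u[9] = 12; u[10] = 18; u[11] = 20; u[12] = 2; u[13] = 2; u[14] = 14; u[15] = 18; u[16] = 4; u[17] = 4; u[18] = 6; u[19] = 14; u[20] = 8; u[21] = 8; u[22] = 12; u[23] = 6; u[24] = 16; u[25] = 16; u[26] = 2; u[27] = 12; u[28] = 10; u[29] = 10; u[30] = 4; u[31] = 2; u[32] = 20; u[33] = 20; u[34] = 8; u[35] = 4; u[36] = 18; u[37] = 18; u[38] = 16; u[39] = 8; u[40] = 14; u[41] = 14.
The sequence repeats with period 40.
So u[7207] = u[0 + ((7207-0) mod 40)] = u[7] = 10.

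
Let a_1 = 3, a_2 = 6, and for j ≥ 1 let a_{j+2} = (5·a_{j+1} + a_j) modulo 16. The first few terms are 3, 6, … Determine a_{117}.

Listing terms: a_1 = 3,  a_2 = 6,  a_3 = 1,  a_4 = 11,  a_5 = 8,  a_6 = 3,  a_7 = 7,  a_8 = 6,  a_9 = 5,  a_{10} = 15,  a_{11} = 0,  a_{12} = 15,  a_{13} = 11,  a_{14} = 6,  a_{15} = 9,  a_{16} = 3,  a_{17} = 8,  a_{18} = 11,  a_{19} = 15,  a_{20} = 6,  a_{21} = 13,  a_{22} = 7,  a_{23} = 0,  a_{24} = 7,  a_{25} = 3,  a_{26} = 6.
Since (a_{25}, a_{26}) = (a_1, a_2) = (3, 6) (two consecutive terms determine the rest), the sequence is periodic with period 24.
(117 - 1) mod 24 = 20, so a_{117} = a_{21} = 13.

13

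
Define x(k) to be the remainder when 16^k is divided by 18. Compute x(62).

4

Computing terms: x(0) = 1; x(1) = 16; x(2) = 4; x(3) = 10; x(4) = 16.
Since x(4) = x(1) = 16, the sequence is eventually periodic: after a pre-period of length 1 it cycles with period 3.
For k ≥ 1, x(k) depends only on (k - 1) mod 3. (62 - 1) mod 3 = 1, so x(62) = x(2) = 4.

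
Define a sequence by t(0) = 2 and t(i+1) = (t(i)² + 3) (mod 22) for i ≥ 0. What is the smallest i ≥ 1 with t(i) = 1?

3

Listing terms: t(0) = 2, t(1) = 7, t(2) = 8, t(3) = 1, t(4) = 4, t(5) = 19, t(6) = 12, t(7) = 15, t(8) = 8.
Since t(8) = t(2) = 8, the sequence is eventually periodic: after a pre-period of length 2 it cycles with period 6.
The value 1 first appears (with i ≥ 1) at t(3).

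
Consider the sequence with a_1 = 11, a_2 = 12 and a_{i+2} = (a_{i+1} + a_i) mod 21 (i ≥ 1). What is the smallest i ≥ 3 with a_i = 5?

11

Computing terms: a_1 = 11,  a_2 = 12,  a_3 = 2,  a_4 = 14,  a_5 = 16,  a_6 = 9,  a_7 = 4,  a_8 = 13,  a_9 = 17,  a_{10} = 9,  a_{11} = 5,  a_{12} = 14,  a_{13} = 19,  a_{14} = 12,  a_{15} = 10,  a_{16} = 1,  a_{17} = 11,  a_{18} = 12.
Since (a_{17}, a_{18}) = (a_1, a_2) = (11, 12) (two consecutive terms determine the rest), the sequence is periodic with period 16.
The value 5 first appears (with i ≥ 3) at a_{11}.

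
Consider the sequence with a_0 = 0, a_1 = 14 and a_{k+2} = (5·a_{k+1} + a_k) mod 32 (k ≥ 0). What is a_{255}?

We have a_0 = 0,  a_1 = 14,  a_2 = 6,  a_3 = 12,  a_4 = 2,  a_5 = 22,  a_6 = 16,  a_7 = 6,  a_8 = 14,  a_9 = 12,  a_{10} = 10,  a_{11} = 30,  a_{12} = 0,  a_{13} = 30,  a_{14} = 22,  a_{15} = 12,  a_{16} = 18,  a_{17} = 6,  a_{18} = 16,  a_{19} = 22,  a_{20} = 30,  a_{21} = 12,  a_{22} = 26,  a_{23} = 14,  a_{24} = 0,  a_{25} = 14.
Since (a_{24}, a_{25}) = (a_0, a_1) = (0, 14) (two consecutive terms determine the rest), the sequence is periodic with period 24.
(255 - 0) mod 24 = 15, so a_{255} = a_{15} = 12.

12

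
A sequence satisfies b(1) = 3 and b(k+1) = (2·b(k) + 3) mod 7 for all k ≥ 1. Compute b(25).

Computing terms: b(1) = 3,  b(2) = 2,  b(3) = 0,  b(4) = 3.
Since b(4) = b(1) = 3, the sequence is periodic with period 3.
So b(25) = b(1 + ((25-1) mod 3)) = b(1) = 3.

3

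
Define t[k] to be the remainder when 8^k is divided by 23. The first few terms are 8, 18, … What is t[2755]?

16

Computing terms: t[1] = 8, t[2] = 18, t[3] = 6, t[4] = 2, t[5] = 16, t[6] = 13, t[7] = 12, t[8] = 4, t[9] = 9, t[10] = 3, t[11] = 1, t[12] = 8.
The sequence repeats with period 11.
(2755 - 1) mod 11 = 4, so t[2755] = t[5] = 16.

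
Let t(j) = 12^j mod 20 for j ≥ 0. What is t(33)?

12

Computing terms: t(0) = 1; t(1) = 12; t(2) = 4; t(3) = 8; t(4) = 16; t(5) = 12.
Since t(5) = t(1) = 12, the sequence is eventually periodic: after a pre-period of length 1 it cycles with period 4.
For j ≥ 1, t(j) depends only on (j - 1) mod 4. (33 - 1) mod 4 = 0, so t(33) = t(1) = 12.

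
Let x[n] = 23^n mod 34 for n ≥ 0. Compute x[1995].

5

x[0] = 1; x[1] = 23; x[2] = 19; x[3] = 29; x[4] = 21; x[5] = 7; x[6] = 25; x[7] = 31; x[8] = 33; x[9] = 11; x[10] = 15; x[11] = 5; x[12] = 13; x[13] = 27; x[14] = 9; x[15] = 3; x[16] = 1.
Since x[16] = x[0] = 1, the sequence is periodic with period 16.
So x[1995] = x[0 + ((1995-0) mod 16)] = x[11] = 5.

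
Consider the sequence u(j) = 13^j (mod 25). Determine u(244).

11

We have u(0) = 1, u(1) = 13, u(2) = 19, u(3) = 22, u(4) = 11, u(5) = 18, u(6) = 9, u(7) = 17, u(8) = 21, u(9) = 23, u(10) = 24, u(11) = 12, u(12) = 6, u(13) = 3, u(14) = 14, u(15) = 7, u(16) = 16, u(17) = 8, u(18) = 4, u(19) = 2, u(20) = 1.
Since u(20) = u(0) = 1, the sequence is periodic with period 20.
(244 - 0) mod 20 = 4, so u(244) = u(4) = 11.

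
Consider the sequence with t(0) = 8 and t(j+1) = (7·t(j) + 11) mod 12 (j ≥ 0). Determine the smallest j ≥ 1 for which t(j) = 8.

6

Computing terms: t(0) = 8,  t(1) = 7,  t(2) = 0,  t(3) = 11,  t(4) = 4,  t(5) = 3,  t(6) = 8.
Since t(6) = t(0) = 8, the sequence is periodic with period 6.
The value 8 next appears (with j ≥ 1) at t(6).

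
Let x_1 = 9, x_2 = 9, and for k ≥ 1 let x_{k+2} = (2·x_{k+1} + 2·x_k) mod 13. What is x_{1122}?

8

We have x_1 = 9,  x_2 = 9,  x_3 = 10,  x_4 = 12,  x_5 = 5,  x_6 = 8,  x_7 = 0,  x_8 = 3,  x_9 = 6,  x_{10} = 5,  x_{11} = 9,  x_{12} = 2,  x_{13} = 9,  x_{14} = 9.
Since (x_{13}, x_{14}) = (x_1, x_2) = (9, 9) (two consecutive terms determine the rest), the sequence is periodic with period 12.
(1122 - 1) mod 12 = 5, so x_{1122} = x_6 = 8.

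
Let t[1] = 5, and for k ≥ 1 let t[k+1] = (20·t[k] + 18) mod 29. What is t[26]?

1

Computing terms: t[1] = 5; t[2] = 2; t[3] = 0; t[4] = 18; t[5] = 1; t[6] = 9; t[7] = 24; t[8] = 5.
Since t[8] = t[1] = 5, the sequence is periodic with period 7.
(26 - 1) mod 7 = 4, so t[26] = t[5] = 1.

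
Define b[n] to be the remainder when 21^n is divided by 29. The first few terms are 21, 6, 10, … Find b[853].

11

b[1] = 21,  b[2] = 6,  b[3] = 10,  b[4] = 7,  b[5] = 2,  b[6] = 13,  b[7] = 12,  b[8] = 20,  b[9] = 14,  b[10] = 4,  b[11] = 26,  b[12] = 24,  b[13] = 11,  b[14] = 28,  b[15] = 8,  b[16] = 23,  b[17] = 19,  b[18] = 22,  b[19] = 27,  b[20] = 16,  b[21] = 17,  b[22] = 9,  b[23] = 15,  b[24] = 25,  b[25] = 3,  b[26] = 5,  b[27] = 18,  b[28] = 1,  b[29] = 21.
The sequence repeats with period 28.
So b[853] = b[1 + ((853-1) mod 28)] = b[13] = 11.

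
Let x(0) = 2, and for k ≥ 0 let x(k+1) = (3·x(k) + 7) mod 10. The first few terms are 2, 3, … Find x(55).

5

Computing terms: x(0) = 2,  x(1) = 3,  x(2) = 6,  x(3) = 5,  x(4) = 2.
The sequence repeats with period 4.
So x(55) = x(0 + ((55-0) mod 4)) = x(3) = 5.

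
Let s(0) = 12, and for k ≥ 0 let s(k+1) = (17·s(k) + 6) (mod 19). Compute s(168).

Listing terms: s(0) = 12; s(1) = 1; s(2) = 4; s(3) = 17; s(4) = 10; s(5) = 5; s(6) = 15; s(7) = 14; s(8) = 16; s(9) = 12.
The sequence repeats with period 9.
(168 - 0) mod 9 = 6, so s(168) = s(6) = 15.

15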